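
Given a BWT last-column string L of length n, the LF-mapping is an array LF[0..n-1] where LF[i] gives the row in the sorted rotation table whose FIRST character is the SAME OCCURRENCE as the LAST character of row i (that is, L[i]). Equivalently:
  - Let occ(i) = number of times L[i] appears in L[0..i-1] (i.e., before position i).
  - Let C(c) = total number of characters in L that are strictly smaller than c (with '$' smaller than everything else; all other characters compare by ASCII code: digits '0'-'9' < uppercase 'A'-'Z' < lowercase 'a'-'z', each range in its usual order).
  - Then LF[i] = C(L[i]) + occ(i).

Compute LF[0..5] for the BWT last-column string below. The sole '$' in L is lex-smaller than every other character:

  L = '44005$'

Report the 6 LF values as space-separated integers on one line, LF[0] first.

Answer: 3 4 1 2 5 0

Derivation:
Char counts: '$':1, '0':2, '4':2, '5':1
C (first-col start): C('$')=0, C('0')=1, C('4')=3, C('5')=5
L[0]='4': occ=0, LF[0]=C('4')+0=3+0=3
L[1]='4': occ=1, LF[1]=C('4')+1=3+1=4
L[2]='0': occ=0, LF[2]=C('0')+0=1+0=1
L[3]='0': occ=1, LF[3]=C('0')+1=1+1=2
L[4]='5': occ=0, LF[4]=C('5')+0=5+0=5
L[5]='$': occ=0, LF[5]=C('$')+0=0+0=0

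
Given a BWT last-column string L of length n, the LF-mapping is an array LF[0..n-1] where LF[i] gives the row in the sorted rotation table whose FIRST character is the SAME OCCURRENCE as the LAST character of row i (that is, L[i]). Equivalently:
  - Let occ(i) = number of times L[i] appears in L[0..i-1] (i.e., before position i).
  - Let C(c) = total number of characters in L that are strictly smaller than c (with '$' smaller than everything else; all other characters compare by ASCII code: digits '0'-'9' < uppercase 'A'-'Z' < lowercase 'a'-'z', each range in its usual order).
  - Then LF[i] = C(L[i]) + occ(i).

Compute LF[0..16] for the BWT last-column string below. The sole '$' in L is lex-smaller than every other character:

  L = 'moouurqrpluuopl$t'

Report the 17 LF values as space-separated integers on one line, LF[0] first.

Answer: 3 4 5 13 14 10 9 11 7 1 15 16 6 8 2 0 12

Derivation:
Char counts: '$':1, 'l':2, 'm':1, 'o':3, 'p':2, 'q':1, 'r':2, 't':1, 'u':4
C (first-col start): C('$')=0, C('l')=1, C('m')=3, C('o')=4, C('p')=7, C('q')=9, C('r')=10, C('t')=12, C('u')=13
L[0]='m': occ=0, LF[0]=C('m')+0=3+0=3
L[1]='o': occ=0, LF[1]=C('o')+0=4+0=4
L[2]='o': occ=1, LF[2]=C('o')+1=4+1=5
L[3]='u': occ=0, LF[3]=C('u')+0=13+0=13
L[4]='u': occ=1, LF[4]=C('u')+1=13+1=14
L[5]='r': occ=0, LF[5]=C('r')+0=10+0=10
L[6]='q': occ=0, LF[6]=C('q')+0=9+0=9
L[7]='r': occ=1, LF[7]=C('r')+1=10+1=11
L[8]='p': occ=0, LF[8]=C('p')+0=7+0=7
L[9]='l': occ=0, LF[9]=C('l')+0=1+0=1
L[10]='u': occ=2, LF[10]=C('u')+2=13+2=15
L[11]='u': occ=3, LF[11]=C('u')+3=13+3=16
L[12]='o': occ=2, LF[12]=C('o')+2=4+2=6
L[13]='p': occ=1, LF[13]=C('p')+1=7+1=8
L[14]='l': occ=1, LF[14]=C('l')+1=1+1=2
L[15]='$': occ=0, LF[15]=C('$')+0=0+0=0
L[16]='t': occ=0, LF[16]=C('t')+0=12+0=12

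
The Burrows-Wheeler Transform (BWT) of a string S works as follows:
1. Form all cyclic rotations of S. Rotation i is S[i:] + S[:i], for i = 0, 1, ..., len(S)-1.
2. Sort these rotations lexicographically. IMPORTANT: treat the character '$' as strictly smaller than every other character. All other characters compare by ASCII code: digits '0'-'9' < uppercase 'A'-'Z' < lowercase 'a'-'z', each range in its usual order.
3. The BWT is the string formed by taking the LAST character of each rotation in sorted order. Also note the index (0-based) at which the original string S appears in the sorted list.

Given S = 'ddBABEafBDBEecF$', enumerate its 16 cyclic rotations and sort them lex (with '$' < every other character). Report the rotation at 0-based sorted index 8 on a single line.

All 16 rotations (rotation i = S[i:]+S[:i]):
  rot[0] = ddBABEafBDBEecF$
  rot[1] = dBABEafBDBEecF$d
  rot[2] = BABEafBDBEecF$dd
  rot[3] = ABEafBDBEecF$ddB
  rot[4] = BEafBDBEecF$ddBA
  rot[5] = EafBDBEecF$ddBAB
  rot[6] = afBDBEecF$ddBABE
  rot[7] = fBDBEecF$ddBABEa
  rot[8] = BDBEecF$ddBABEaf
  rot[9] = DBEecF$ddBABEafB
  rot[10] = BEecF$ddBABEafBD
  rot[11] = EecF$ddBABEafBDB
  rot[12] = ecF$ddBABEafBDBE
  rot[13] = cF$ddBABEafBDBEe
  rot[14] = F$ddBABEafBDBEec
  rot[15] = $ddBABEafBDBEecF
Sorted (with $ < everything):
  sorted[0] = $ddBABEafBDBEecF
  sorted[1] = ABEafBDBEecF$ddB
  sorted[2] = BABEafBDBEecF$dd
  sorted[3] = BDBEecF$ddBABEaf
  sorted[4] = BEafBDBEecF$ddBA
  sorted[5] = BEecF$ddBABEafBD
  sorted[6] = DBEecF$ddBABEafB
  sorted[7] = EafBDBEecF$ddBAB
  sorted[8] = EecF$ddBABEafBDB
  sorted[9] = F$ddBABEafBDBEec
  sorted[10] = afBDBEecF$ddBABE
  sorted[11] = cF$ddBABEafBDBEe
  sorted[12] = dBABEafBDBEecF$d
  sorted[13] = ddBABEafBDBEecF$
  sorted[14] = ecF$ddBABEafBDBE
  sorted[15] = fBDBEecF$ddBABEa
sorted[8] = EecF$ddBABEafBDB

Answer: EecF$ddBABEafBDB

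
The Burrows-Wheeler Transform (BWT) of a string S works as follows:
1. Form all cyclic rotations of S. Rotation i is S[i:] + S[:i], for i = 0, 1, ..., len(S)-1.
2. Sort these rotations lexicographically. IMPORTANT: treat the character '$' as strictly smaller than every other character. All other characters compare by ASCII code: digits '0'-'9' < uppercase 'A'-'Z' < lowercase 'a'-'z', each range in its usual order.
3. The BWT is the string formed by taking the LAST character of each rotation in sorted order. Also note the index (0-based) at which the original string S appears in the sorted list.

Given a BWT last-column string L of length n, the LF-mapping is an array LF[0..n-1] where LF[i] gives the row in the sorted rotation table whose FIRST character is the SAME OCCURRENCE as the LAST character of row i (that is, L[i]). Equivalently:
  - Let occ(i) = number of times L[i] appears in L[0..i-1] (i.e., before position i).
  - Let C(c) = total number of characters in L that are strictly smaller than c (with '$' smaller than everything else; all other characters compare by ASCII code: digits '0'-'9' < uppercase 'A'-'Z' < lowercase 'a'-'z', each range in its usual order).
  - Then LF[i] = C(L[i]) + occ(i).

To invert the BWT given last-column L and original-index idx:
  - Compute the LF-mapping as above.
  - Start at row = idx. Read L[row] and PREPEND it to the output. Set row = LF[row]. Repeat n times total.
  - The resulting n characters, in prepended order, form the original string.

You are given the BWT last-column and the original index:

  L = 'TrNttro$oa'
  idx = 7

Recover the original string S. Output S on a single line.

Answer: rotatorNT$

Derivation:
LF mapping: 2 6 1 8 9 7 4 0 5 3
Walk LF starting at row 7, prepending L[row]:
  step 1: row=7, L[7]='$', prepend. Next row=LF[7]=0
  step 2: row=0, L[0]='T', prepend. Next row=LF[0]=2
  step 3: row=2, L[2]='N', prepend. Next row=LF[2]=1
  step 4: row=1, L[1]='r', prepend. Next row=LF[1]=6
  step 5: row=6, L[6]='o', prepend. Next row=LF[6]=4
  step 6: row=4, L[4]='t', prepend. Next row=LF[4]=9
  step 7: row=9, L[9]='a', prepend. Next row=LF[9]=3
  step 8: row=3, L[3]='t', prepend. Next row=LF[3]=8
  step 9: row=8, L[8]='o', prepend. Next row=LF[8]=5
  step 10: row=5, L[5]='r', prepend. Next row=LF[5]=7
Reversed output: rotatorNT$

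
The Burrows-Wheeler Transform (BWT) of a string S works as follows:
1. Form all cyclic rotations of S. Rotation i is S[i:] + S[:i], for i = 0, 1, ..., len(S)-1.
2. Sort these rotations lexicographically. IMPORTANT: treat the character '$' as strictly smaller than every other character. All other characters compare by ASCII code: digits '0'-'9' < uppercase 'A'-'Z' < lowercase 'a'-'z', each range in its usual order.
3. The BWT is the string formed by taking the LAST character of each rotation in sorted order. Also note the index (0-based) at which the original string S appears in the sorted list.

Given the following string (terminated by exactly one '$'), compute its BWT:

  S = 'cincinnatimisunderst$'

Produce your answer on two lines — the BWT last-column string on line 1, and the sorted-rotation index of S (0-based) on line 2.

All 21 rotations (rotation i = S[i:]+S[:i]):
  rot[0] = cincinnatimisunderst$
  rot[1] = incinnatimisunderst$c
  rot[2] = ncinnatimisunderst$ci
  rot[3] = cinnatimisunderst$cin
  rot[4] = innatimisunderst$cinc
  rot[5] = nnatimisunderst$cinci
  rot[6] = natimisunderst$cincin
  rot[7] = atimisunderst$cincinn
  rot[8] = timisunderst$cincinna
  rot[9] = imisunderst$cincinnat
  rot[10] = misunderst$cincinnati
  rot[11] = isunderst$cincinnatim
  rot[12] = sunderst$cincinnatimi
  rot[13] = underst$cincinnatimis
  rot[14] = nderst$cincinnatimisu
  rot[15] = derst$cincinnatimisun
  rot[16] = erst$cincinnatimisund
  rot[17] = rst$cincinnatimisunde
  rot[18] = st$cincinnatimisunder
  rot[19] = t$cincinnatimisunders
  rot[20] = $cincinnatimisunderst
Sorted (with $ < everything):
  sorted[0] = $cincinnatimisunderst  (last char: 't')
  sorted[1] = atimisunderst$cincinn  (last char: 'n')
  sorted[2] = cincinnatimisunderst$  (last char: '$')
  sorted[3] = cinnatimisunderst$cin  (last char: 'n')
  sorted[4] = derst$cincinnatimisun  (last char: 'n')
  sorted[5] = erst$cincinnatimisund  (last char: 'd')
  sorted[6] = imisunderst$cincinnat  (last char: 't')
  sorted[7] = incinnatimisunderst$c  (last char: 'c')
  sorted[8] = innatimisunderst$cinc  (last char: 'c')
  sorted[9] = isunderst$cincinnatim  (last char: 'm')
  sorted[10] = misunderst$cincinnati  (last char: 'i')
  sorted[11] = natimisunderst$cincin  (last char: 'n')
  sorted[12] = ncinnatimisunderst$ci  (last char: 'i')
  sorted[13] = nderst$cincinnatimisu  (last char: 'u')
  sorted[14] = nnatimisunderst$cinci  (last char: 'i')
  sorted[15] = rst$cincinnatimisunde  (last char: 'e')
  sorted[16] = st$cincinnatimisunder  (last char: 'r')
  sorted[17] = sunderst$cincinnatimi  (last char: 'i')
  sorted[18] = t$cincinnatimisunders  (last char: 's')
  sorted[19] = timisunderst$cincinna  (last char: 'a')
  sorted[20] = underst$cincinnatimis  (last char: 's')
Last column: tn$nndtccminiuierisas
Original string S is at sorted index 2

Answer: tn$nndtccminiuierisas
2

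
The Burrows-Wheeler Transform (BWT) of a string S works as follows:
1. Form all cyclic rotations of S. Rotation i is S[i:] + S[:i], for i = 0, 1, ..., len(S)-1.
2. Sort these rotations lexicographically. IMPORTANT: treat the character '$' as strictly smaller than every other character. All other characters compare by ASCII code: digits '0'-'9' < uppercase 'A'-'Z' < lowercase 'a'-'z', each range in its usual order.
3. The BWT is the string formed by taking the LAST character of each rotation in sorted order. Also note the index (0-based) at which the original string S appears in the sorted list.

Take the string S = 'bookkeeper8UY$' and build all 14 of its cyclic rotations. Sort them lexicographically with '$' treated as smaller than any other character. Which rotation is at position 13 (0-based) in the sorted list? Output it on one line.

Answer: r8UY$bookkeepe

Derivation:
All 14 rotations (rotation i = S[i:]+S[:i]):
  rot[0] = bookkeeper8UY$
  rot[1] = ookkeeper8UY$b
  rot[2] = okkeeper8UY$bo
  rot[3] = kkeeper8UY$boo
  rot[4] = keeper8UY$book
  rot[5] = eeper8UY$bookk
  rot[6] = eper8UY$bookke
  rot[7] = per8UY$bookkee
  rot[8] = er8UY$bookkeep
  rot[9] = r8UY$bookkeepe
  rot[10] = 8UY$bookkeeper
  rot[11] = UY$bookkeeper8
  rot[12] = Y$bookkeeper8U
  rot[13] = $bookkeeper8UY
Sorted (with $ < everything):
  sorted[0] = $bookkeeper8UY
  sorted[1] = 8UY$bookkeeper
  sorted[2] = UY$bookkeeper8
  sorted[3] = Y$bookkeeper8U
  sorted[4] = bookkeeper8UY$
  sorted[5] = eeper8UY$bookk
  sorted[6] = eper8UY$bookke
  sorted[7] = er8UY$bookkeep
  sorted[8] = keeper8UY$book
  sorted[9] = kkeeper8UY$boo
  sorted[10] = okkeeper8UY$bo
  sorted[11] = ookkeeper8UY$b
  sorted[12] = per8UY$bookkee
  sorted[13] = r8UY$bookkeepe
sorted[13] = r8UY$bookkeepe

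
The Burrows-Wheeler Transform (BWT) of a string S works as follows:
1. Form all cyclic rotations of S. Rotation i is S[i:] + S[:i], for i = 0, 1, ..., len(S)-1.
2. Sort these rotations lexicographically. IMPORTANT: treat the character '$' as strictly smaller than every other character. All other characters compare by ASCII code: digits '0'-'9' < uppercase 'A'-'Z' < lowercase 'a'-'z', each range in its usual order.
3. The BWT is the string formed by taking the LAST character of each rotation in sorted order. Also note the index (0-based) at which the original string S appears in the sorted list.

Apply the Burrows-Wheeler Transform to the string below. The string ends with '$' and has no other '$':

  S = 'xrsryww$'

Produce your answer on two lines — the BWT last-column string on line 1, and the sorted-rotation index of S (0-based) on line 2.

All 8 rotations (rotation i = S[i:]+S[:i]):
  rot[0] = xrsryww$
  rot[1] = rsryww$x
  rot[2] = sryww$xr
  rot[3] = ryww$xrs
  rot[4] = yww$xrsr
  rot[5] = ww$xrsry
  rot[6] = w$xrsryw
  rot[7] = $xrsryww
Sorted (with $ < everything):
  sorted[0] = $xrsryww  (last char: 'w')
  sorted[1] = rsryww$x  (last char: 'x')
  sorted[2] = ryww$xrs  (last char: 's')
  sorted[3] = sryww$xr  (last char: 'r')
  sorted[4] = w$xrsryw  (last char: 'w')
  sorted[5] = ww$xrsry  (last char: 'y')
  sorted[6] = xrsryww$  (last char: '$')
  sorted[7] = yww$xrsr  (last char: 'r')
Last column: wxsrwy$r
Original string S is at sorted index 6

Answer: wxsrwy$r
6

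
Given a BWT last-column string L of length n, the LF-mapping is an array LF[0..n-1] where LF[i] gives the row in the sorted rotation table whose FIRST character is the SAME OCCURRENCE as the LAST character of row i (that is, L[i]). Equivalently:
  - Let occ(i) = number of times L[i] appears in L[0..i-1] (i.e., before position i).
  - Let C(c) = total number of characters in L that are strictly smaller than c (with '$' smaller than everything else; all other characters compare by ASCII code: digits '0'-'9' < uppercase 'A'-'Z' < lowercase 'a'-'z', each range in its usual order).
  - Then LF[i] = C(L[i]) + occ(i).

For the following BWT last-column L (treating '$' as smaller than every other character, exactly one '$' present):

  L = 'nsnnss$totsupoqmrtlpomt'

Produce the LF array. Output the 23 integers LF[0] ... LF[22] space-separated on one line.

Answer: 4 14 5 6 15 16 0 18 7 19 17 22 10 8 12 2 13 20 1 11 9 3 21

Derivation:
Char counts: '$':1, 'l':1, 'm':2, 'n':3, 'o':3, 'p':2, 'q':1, 'r':1, 's':4, 't':4, 'u':1
C (first-col start): C('$')=0, C('l')=1, C('m')=2, C('n')=4, C('o')=7, C('p')=10, C('q')=12, C('r')=13, C('s')=14, C('t')=18, C('u')=22
L[0]='n': occ=0, LF[0]=C('n')+0=4+0=4
L[1]='s': occ=0, LF[1]=C('s')+0=14+0=14
L[2]='n': occ=1, LF[2]=C('n')+1=4+1=5
L[3]='n': occ=2, LF[3]=C('n')+2=4+2=6
L[4]='s': occ=1, LF[4]=C('s')+1=14+1=15
L[5]='s': occ=2, LF[5]=C('s')+2=14+2=16
L[6]='$': occ=0, LF[6]=C('$')+0=0+0=0
L[7]='t': occ=0, LF[7]=C('t')+0=18+0=18
L[8]='o': occ=0, LF[8]=C('o')+0=7+0=7
L[9]='t': occ=1, LF[9]=C('t')+1=18+1=19
L[10]='s': occ=3, LF[10]=C('s')+3=14+3=17
L[11]='u': occ=0, LF[11]=C('u')+0=22+0=22
L[12]='p': occ=0, LF[12]=C('p')+0=10+0=10
L[13]='o': occ=1, LF[13]=C('o')+1=7+1=8
L[14]='q': occ=0, LF[14]=C('q')+0=12+0=12
L[15]='m': occ=0, LF[15]=C('m')+0=2+0=2
L[16]='r': occ=0, LF[16]=C('r')+0=13+0=13
L[17]='t': occ=2, LF[17]=C('t')+2=18+2=20
L[18]='l': occ=0, LF[18]=C('l')+0=1+0=1
L[19]='p': occ=1, LF[19]=C('p')+1=10+1=11
L[20]='o': occ=2, LF[20]=C('o')+2=7+2=9
L[21]='m': occ=1, LF[21]=C('m')+1=2+1=3
L[22]='t': occ=3, LF[22]=C('t')+3=18+3=21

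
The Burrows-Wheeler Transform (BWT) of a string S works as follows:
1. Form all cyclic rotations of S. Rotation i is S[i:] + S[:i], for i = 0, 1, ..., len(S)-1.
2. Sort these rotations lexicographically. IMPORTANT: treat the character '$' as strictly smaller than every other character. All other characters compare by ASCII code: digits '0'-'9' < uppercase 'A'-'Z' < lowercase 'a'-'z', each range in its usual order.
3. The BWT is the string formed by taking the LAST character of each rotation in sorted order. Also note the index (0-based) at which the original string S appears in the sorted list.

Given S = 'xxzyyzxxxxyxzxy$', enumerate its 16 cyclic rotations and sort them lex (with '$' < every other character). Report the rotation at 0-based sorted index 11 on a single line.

Answer: yyzxxxxyxzxy$xxz

Derivation:
All 16 rotations (rotation i = S[i:]+S[:i]):
  rot[0] = xxzyyzxxxxyxzxy$
  rot[1] = xzyyzxxxxyxzxy$x
  rot[2] = zyyzxxxxyxzxy$xx
  rot[3] = yyzxxxxyxzxy$xxz
  rot[4] = yzxxxxyxzxy$xxzy
  rot[5] = zxxxxyxzxy$xxzyy
  rot[6] = xxxxyxzxy$xxzyyz
  rot[7] = xxxyxzxy$xxzyyzx
  rot[8] = xxyxzxy$xxzyyzxx
  rot[9] = xyxzxy$xxzyyzxxx
  rot[10] = yxzxy$xxzyyzxxxx
  rot[11] = xzxy$xxzyyzxxxxy
  rot[12] = zxy$xxzyyzxxxxyx
  rot[13] = xy$xxzyyzxxxxyxz
  rot[14] = y$xxzyyzxxxxyxzx
  rot[15] = $xxzyyzxxxxyxzxy
Sorted (with $ < everything):
  sorted[0] = $xxzyyzxxxxyxzxy
  sorted[1] = xxxxyxzxy$xxzyyz
  sorted[2] = xxxyxzxy$xxzyyzx
  sorted[3] = xxyxzxy$xxzyyzxx
  sorted[4] = xxzyyzxxxxyxzxy$
  sorted[5] = xy$xxzyyzxxxxyxz
  sorted[6] = xyxzxy$xxzyyzxxx
  sorted[7] = xzxy$xxzyyzxxxxy
  sorted[8] = xzyyzxxxxyxzxy$x
  sorted[9] = y$xxzyyzxxxxyxzx
  sorted[10] = yxzxy$xxzyyzxxxx
  sorted[11] = yyzxxxxyxzxy$xxz
  sorted[12] = yzxxxxyxzxy$xxzy
  sorted[13] = zxxxxyxzxy$xxzyy
  sorted[14] = zxy$xxzyyzxxxxyx
  sorted[15] = zyyzxxxxyxzxy$xx
sorted[11] = yyzxxxxyxzxy$xxz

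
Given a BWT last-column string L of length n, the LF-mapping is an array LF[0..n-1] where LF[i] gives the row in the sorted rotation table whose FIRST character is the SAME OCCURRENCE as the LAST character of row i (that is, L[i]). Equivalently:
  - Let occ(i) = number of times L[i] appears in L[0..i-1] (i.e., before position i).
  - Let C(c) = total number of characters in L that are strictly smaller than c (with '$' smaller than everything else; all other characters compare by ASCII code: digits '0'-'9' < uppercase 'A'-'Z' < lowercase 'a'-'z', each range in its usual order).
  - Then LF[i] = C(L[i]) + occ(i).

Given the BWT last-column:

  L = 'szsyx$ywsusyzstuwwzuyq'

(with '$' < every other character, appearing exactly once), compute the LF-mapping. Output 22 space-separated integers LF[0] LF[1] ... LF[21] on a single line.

Char counts: '$':1, 'q':1, 's':5, 't':1, 'u':3, 'w':3, 'x':1, 'y':4, 'z':3
C (first-col start): C('$')=0, C('q')=1, C('s')=2, C('t')=7, C('u')=8, C('w')=11, C('x')=14, C('y')=15, C('z')=19
L[0]='s': occ=0, LF[0]=C('s')+0=2+0=2
L[1]='z': occ=0, LF[1]=C('z')+0=19+0=19
L[2]='s': occ=1, LF[2]=C('s')+1=2+1=3
L[3]='y': occ=0, LF[3]=C('y')+0=15+0=15
L[4]='x': occ=0, LF[4]=C('x')+0=14+0=14
L[5]='$': occ=0, LF[5]=C('$')+0=0+0=0
L[6]='y': occ=1, LF[6]=C('y')+1=15+1=16
L[7]='w': occ=0, LF[7]=C('w')+0=11+0=11
L[8]='s': occ=2, LF[8]=C('s')+2=2+2=4
L[9]='u': occ=0, LF[9]=C('u')+0=8+0=8
L[10]='s': occ=3, LF[10]=C('s')+3=2+3=5
L[11]='y': occ=2, LF[11]=C('y')+2=15+2=17
L[12]='z': occ=1, LF[12]=C('z')+1=19+1=20
L[13]='s': occ=4, LF[13]=C('s')+4=2+4=6
L[14]='t': occ=0, LF[14]=C('t')+0=7+0=7
L[15]='u': occ=1, LF[15]=C('u')+1=8+1=9
L[16]='w': occ=1, LF[16]=C('w')+1=11+1=12
L[17]='w': occ=2, LF[17]=C('w')+2=11+2=13
L[18]='z': occ=2, LF[18]=C('z')+2=19+2=21
L[19]='u': occ=2, LF[19]=C('u')+2=8+2=10
L[20]='y': occ=3, LF[20]=C('y')+3=15+3=18
L[21]='q': occ=0, LF[21]=C('q')+0=1+0=1

Answer: 2 19 3 15 14 0 16 11 4 8 5 17 20 6 7 9 12 13 21 10 18 1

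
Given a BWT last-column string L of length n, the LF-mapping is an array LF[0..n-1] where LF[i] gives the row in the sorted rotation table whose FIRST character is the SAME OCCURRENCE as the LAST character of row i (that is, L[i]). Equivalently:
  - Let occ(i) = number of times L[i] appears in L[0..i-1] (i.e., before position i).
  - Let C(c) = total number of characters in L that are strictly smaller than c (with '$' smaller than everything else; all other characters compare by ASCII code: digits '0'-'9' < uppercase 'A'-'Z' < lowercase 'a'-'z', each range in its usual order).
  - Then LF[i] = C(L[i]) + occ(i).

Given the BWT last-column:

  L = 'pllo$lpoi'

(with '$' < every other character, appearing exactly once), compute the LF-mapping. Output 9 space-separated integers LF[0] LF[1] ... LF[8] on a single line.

Char counts: '$':1, 'i':1, 'l':3, 'o':2, 'p':2
C (first-col start): C('$')=0, C('i')=1, C('l')=2, C('o')=5, C('p')=7
L[0]='p': occ=0, LF[0]=C('p')+0=7+0=7
L[1]='l': occ=0, LF[1]=C('l')+0=2+0=2
L[2]='l': occ=1, LF[2]=C('l')+1=2+1=3
L[3]='o': occ=0, LF[3]=C('o')+0=5+0=5
L[4]='$': occ=0, LF[4]=C('$')+0=0+0=0
L[5]='l': occ=2, LF[5]=C('l')+2=2+2=4
L[6]='p': occ=1, LF[6]=C('p')+1=7+1=8
L[7]='o': occ=1, LF[7]=C('o')+1=5+1=6
L[8]='i': occ=0, LF[8]=C('i')+0=1+0=1

Answer: 7 2 3 5 0 4 8 6 1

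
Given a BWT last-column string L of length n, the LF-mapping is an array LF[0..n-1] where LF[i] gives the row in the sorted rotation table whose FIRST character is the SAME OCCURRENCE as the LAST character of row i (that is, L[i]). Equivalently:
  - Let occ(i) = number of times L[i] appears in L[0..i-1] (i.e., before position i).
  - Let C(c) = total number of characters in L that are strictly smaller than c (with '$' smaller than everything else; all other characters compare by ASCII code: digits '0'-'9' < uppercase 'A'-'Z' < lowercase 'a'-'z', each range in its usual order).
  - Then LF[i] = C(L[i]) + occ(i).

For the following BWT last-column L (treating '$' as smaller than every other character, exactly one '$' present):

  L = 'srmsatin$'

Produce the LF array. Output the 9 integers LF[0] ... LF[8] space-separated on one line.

Answer: 6 5 3 7 1 8 2 4 0

Derivation:
Char counts: '$':1, 'a':1, 'i':1, 'm':1, 'n':1, 'r':1, 's':2, 't':1
C (first-col start): C('$')=0, C('a')=1, C('i')=2, C('m')=3, C('n')=4, C('r')=5, C('s')=6, C('t')=8
L[0]='s': occ=0, LF[0]=C('s')+0=6+0=6
L[1]='r': occ=0, LF[1]=C('r')+0=5+0=5
L[2]='m': occ=0, LF[2]=C('m')+0=3+0=3
L[3]='s': occ=1, LF[3]=C('s')+1=6+1=7
L[4]='a': occ=0, LF[4]=C('a')+0=1+0=1
L[5]='t': occ=0, LF[5]=C('t')+0=8+0=8
L[6]='i': occ=0, LF[6]=C('i')+0=2+0=2
L[7]='n': occ=0, LF[7]=C('n')+0=4+0=4
L[8]='$': occ=0, LF[8]=C('$')+0=0+0=0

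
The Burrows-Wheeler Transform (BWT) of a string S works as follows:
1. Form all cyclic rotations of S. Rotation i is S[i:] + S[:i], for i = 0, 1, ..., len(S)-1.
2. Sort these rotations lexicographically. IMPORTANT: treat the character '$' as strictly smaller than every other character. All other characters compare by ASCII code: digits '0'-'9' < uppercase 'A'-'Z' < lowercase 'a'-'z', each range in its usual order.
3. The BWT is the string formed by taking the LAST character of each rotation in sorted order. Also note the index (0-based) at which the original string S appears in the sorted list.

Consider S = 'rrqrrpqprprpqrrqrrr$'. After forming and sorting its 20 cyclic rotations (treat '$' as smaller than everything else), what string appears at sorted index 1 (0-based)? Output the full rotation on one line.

Answer: pqprprpqrrqrrr$rrqrr

Derivation:
All 20 rotations (rotation i = S[i:]+S[:i]):
  rot[0] = rrqrrpqprprpqrrqrrr$
  rot[1] = rqrrpqprprpqrrqrrr$r
  rot[2] = qrrpqprprpqrrqrrr$rr
  rot[3] = rrpqprprpqrrqrrr$rrq
  rot[4] = rpqprprpqrrqrrr$rrqr
  rot[5] = pqprprpqrrqrrr$rrqrr
  rot[6] = qprprpqrrqrrr$rrqrrp
  rot[7] = prprpqrrqrrr$rrqrrpq
  rot[8] = rprpqrrqrrr$rrqrrpqp
  rot[9] = prpqrrqrrr$rrqrrpqpr
  rot[10] = rpqrrqrrr$rrqrrpqprp
  rot[11] = pqrrqrrr$rrqrrpqprpr
  rot[12] = qrrqrrr$rrqrrpqprprp
  rot[13] = rrqrrr$rrqrrpqprprpq
  rot[14] = rqrrr$rrqrrpqprprpqr
  rot[15] = qrrr$rrqrrpqprprpqrr
  rot[16] = rrr$rrqrrpqprprpqrrq
  rot[17] = rr$rrqrrpqprprpqrrqr
  rot[18] = r$rrqrrpqprprpqrrqrr
  rot[19] = $rrqrrpqprprpqrrqrrr
Sorted (with $ < everything):
  sorted[0] = $rrqrrpqprprpqrrqrrr
  sorted[1] = pqprprpqrrqrrr$rrqrr
  sorted[2] = pqrrqrrr$rrqrrpqprpr
  sorted[3] = prpqrrqrrr$rrqrrpqpr
  sorted[4] = prprpqrrqrrr$rrqrrpq
  sorted[5] = qprprpqrrqrrr$rrqrrp
  sorted[6] = qrrpqprprpqrrqrrr$rr
  sorted[7] = qrrqrrr$rrqrrpqprprp
  sorted[8] = qrrr$rrqrrpqprprpqrr
  sorted[9] = r$rrqrrpqprprpqrrqrr
  sorted[10] = rpqprprpqrrqrrr$rrqr
  sorted[11] = rpqrrqrrr$rrqrrpqprp
  sorted[12] = rprpqrrqrrr$rrqrrpqp
  sorted[13] = rqrrpqprprpqrrqrrr$r
  sorted[14] = rqrrr$rrqrrpqprprpqr
  sorted[15] = rr$rrqrrpqprprpqrrqr
  sorted[16] = rrpqprprpqrrqrrr$rrq
  sorted[17] = rrqrrpqprprpqrrqrrr$
  sorted[18] = rrqrrr$rrqrrpqprprpq
  sorted[19] = rrr$rrqrrpqprprpqrrq
sorted[1] = pqprprpqrrqrrr$rrqrr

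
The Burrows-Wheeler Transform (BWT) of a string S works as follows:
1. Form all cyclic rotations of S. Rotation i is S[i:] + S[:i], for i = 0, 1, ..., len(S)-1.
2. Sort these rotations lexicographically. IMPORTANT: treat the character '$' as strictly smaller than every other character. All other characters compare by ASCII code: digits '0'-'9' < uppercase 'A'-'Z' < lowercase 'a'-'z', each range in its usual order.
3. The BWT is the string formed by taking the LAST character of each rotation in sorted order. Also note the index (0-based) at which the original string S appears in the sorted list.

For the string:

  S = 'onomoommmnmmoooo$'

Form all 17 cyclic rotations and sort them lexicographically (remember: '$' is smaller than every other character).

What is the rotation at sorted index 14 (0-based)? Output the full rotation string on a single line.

All 17 rotations (rotation i = S[i:]+S[:i]):
  rot[0] = onomoommmnmmoooo$
  rot[1] = nomoommmnmmoooo$o
  rot[2] = omoommmnmmoooo$on
  rot[3] = moommmnmmoooo$ono
  rot[4] = oommmnmmoooo$onom
  rot[5] = ommmnmmoooo$onomo
  rot[6] = mmmnmmoooo$onomoo
  rot[7] = mmnmmoooo$onomoom
  rot[8] = mnmmoooo$onomoomm
  rot[9] = nmmoooo$onomoommm
  rot[10] = mmoooo$onomoommmn
  rot[11] = moooo$onomoommmnm
  rot[12] = oooo$onomoommmnmm
  rot[13] = ooo$onomoommmnmmo
  rot[14] = oo$onomoommmnmmoo
  rot[15] = o$onomoommmnmmooo
  rot[16] = $onomoommmnmmoooo
Sorted (with $ < everything):
  sorted[0] = $onomoommmnmmoooo
  sorted[1] = mmmnmmoooo$onomoo
  sorted[2] = mmnmmoooo$onomoom
  sorted[3] = mmoooo$onomoommmn
  sorted[4] = mnmmoooo$onomoomm
  sorted[5] = moommmnmmoooo$ono
  sorted[6] = moooo$onomoommmnm
  sorted[7] = nmmoooo$onomoommm
  sorted[8] = nomoommmnmmoooo$o
  sorted[9] = o$onomoommmnmmooo
  sorted[10] = ommmnmmoooo$onomo
  sorted[11] = omoommmnmmoooo$on
  sorted[12] = onomoommmnmmoooo$
  sorted[13] = oo$onomoommmnmmoo
  sorted[14] = oommmnmmoooo$onom
  sorted[15] = ooo$onomoommmnmmo
  sorted[16] = oooo$onomoommmnmm
sorted[14] = oommmnmmoooo$onom

Answer: oommmnmmoooo$onom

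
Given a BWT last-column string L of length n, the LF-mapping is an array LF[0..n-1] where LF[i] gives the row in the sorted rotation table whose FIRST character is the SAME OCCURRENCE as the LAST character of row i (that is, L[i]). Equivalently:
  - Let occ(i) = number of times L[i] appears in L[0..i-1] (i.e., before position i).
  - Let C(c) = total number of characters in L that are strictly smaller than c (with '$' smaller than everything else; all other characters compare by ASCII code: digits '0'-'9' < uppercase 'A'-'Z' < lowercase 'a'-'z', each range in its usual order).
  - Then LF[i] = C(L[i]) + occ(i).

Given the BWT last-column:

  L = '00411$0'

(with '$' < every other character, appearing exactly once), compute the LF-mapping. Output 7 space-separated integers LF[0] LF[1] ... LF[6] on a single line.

Answer: 1 2 6 4 5 0 3

Derivation:
Char counts: '$':1, '0':3, '1':2, '4':1
C (first-col start): C('$')=0, C('0')=1, C('1')=4, C('4')=6
L[0]='0': occ=0, LF[0]=C('0')+0=1+0=1
L[1]='0': occ=1, LF[1]=C('0')+1=1+1=2
L[2]='4': occ=0, LF[2]=C('4')+0=6+0=6
L[3]='1': occ=0, LF[3]=C('1')+0=4+0=4
L[4]='1': occ=1, LF[4]=C('1')+1=4+1=5
L[5]='$': occ=0, LF[5]=C('$')+0=0+0=0
L[6]='0': occ=2, LF[6]=C('0')+2=1+2=3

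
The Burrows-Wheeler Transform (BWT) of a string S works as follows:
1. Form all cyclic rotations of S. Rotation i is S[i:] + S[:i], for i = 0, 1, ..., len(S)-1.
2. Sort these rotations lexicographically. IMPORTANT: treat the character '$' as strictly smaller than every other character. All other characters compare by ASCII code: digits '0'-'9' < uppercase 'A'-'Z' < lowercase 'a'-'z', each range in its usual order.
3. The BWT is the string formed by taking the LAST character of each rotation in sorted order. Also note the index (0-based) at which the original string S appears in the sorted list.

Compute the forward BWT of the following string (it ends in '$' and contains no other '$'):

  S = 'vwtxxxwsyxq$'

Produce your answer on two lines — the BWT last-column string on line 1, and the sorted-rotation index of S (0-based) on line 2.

All 12 rotations (rotation i = S[i:]+S[:i]):
  rot[0] = vwtxxxwsyxq$
  rot[1] = wtxxxwsyxq$v
  rot[2] = txxxwsyxq$vw
  rot[3] = xxxwsyxq$vwt
  rot[4] = xxwsyxq$vwtx
  rot[5] = xwsyxq$vwtxx
  rot[6] = wsyxq$vwtxxx
  rot[7] = syxq$vwtxxxw
  rot[8] = yxq$vwtxxxws
  rot[9] = xq$vwtxxxwsy
  rot[10] = q$vwtxxxwsyx
  rot[11] = $vwtxxxwsyxq
Sorted (with $ < everything):
  sorted[0] = $vwtxxxwsyxq  (last char: 'q')
  sorted[1] = q$vwtxxxwsyx  (last char: 'x')
  sorted[2] = syxq$vwtxxxw  (last char: 'w')
  sorted[3] = txxxwsyxq$vw  (last char: 'w')
  sorted[4] = vwtxxxwsyxq$  (last char: '$')
  sorted[5] = wsyxq$vwtxxx  (last char: 'x')
  sorted[6] = wtxxxwsyxq$v  (last char: 'v')
  sorted[7] = xq$vwtxxxwsy  (last char: 'y')
  sorted[8] = xwsyxq$vwtxx  (last char: 'x')
  sorted[9] = xxwsyxq$vwtx  (last char: 'x')
  sorted[10] = xxxwsyxq$vwt  (last char: 't')
  sorted[11] = yxq$vwtxxxws  (last char: 's')
Last column: qxww$xvyxxts
Original string S is at sorted index 4

Answer: qxww$xvyxxts
4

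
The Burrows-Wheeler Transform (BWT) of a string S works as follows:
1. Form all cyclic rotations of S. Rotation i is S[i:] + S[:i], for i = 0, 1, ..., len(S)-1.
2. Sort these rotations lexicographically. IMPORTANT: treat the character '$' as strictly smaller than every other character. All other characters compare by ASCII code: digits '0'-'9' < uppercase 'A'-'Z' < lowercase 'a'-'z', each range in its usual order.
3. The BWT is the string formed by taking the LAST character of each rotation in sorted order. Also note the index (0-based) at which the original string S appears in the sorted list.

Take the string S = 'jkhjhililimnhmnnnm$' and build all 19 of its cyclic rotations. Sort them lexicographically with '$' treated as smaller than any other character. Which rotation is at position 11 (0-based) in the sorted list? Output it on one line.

Answer: limnhmnnnm$jkhjhili

Derivation:
All 19 rotations (rotation i = S[i:]+S[:i]):
  rot[0] = jkhjhililimnhmnnnm$
  rot[1] = khjhililimnhmnnnm$j
  rot[2] = hjhililimnhmnnnm$jk
  rot[3] = jhililimnhmnnnm$jkh
  rot[4] = hililimnhmnnnm$jkhj
  rot[5] = ililimnhmnnnm$jkhjh
  rot[6] = lilimnhmnnnm$jkhjhi
  rot[7] = ilimnhmnnnm$jkhjhil
  rot[8] = limnhmnnnm$jkhjhili
  rot[9] = imnhmnnnm$jkhjhilil
  rot[10] = mnhmnnnm$jkhjhilili
  rot[11] = nhmnnnm$jkhjhililim
  rot[12] = hmnnnm$jkhjhililimn
  rot[13] = mnnnm$jkhjhililimnh
  rot[14] = nnnm$jkhjhililimnhm
  rot[15] = nnm$jkhjhililimnhmn
  rot[16] = nm$jkhjhililimnhmnn
  rot[17] = m$jkhjhililimnhmnnn
  rot[18] = $jkhjhililimnhmnnnm
Sorted (with $ < everything):
  sorted[0] = $jkhjhililimnhmnnnm
  sorted[1] = hililimnhmnnnm$jkhj
  sorted[2] = hjhililimnhmnnnm$jk
  sorted[3] = hmnnnm$jkhjhililimn
  sorted[4] = ililimnhmnnnm$jkhjh
  sorted[5] = ilimnhmnnnm$jkhjhil
  sorted[6] = imnhmnnnm$jkhjhilil
  sorted[7] = jhililimnhmnnnm$jkh
  sorted[8] = jkhjhililimnhmnnnm$
  sorted[9] = khjhililimnhmnnnm$j
  sorted[10] = lilimnhmnnnm$jkhjhi
  sorted[11] = limnhmnnnm$jkhjhili
  sorted[12] = m$jkhjhililimnhmnnn
  sorted[13] = mnhmnnnm$jkhjhilili
  sorted[14] = mnnnm$jkhjhililimnh
  sorted[15] = nhmnnnm$jkhjhililim
  sorted[16] = nm$jkhjhililimnhmnn
  sorted[17] = nnm$jkhjhililimnhmn
  sorted[18] = nnnm$jkhjhililimnhm
sorted[11] = limnhmnnnm$jkhjhili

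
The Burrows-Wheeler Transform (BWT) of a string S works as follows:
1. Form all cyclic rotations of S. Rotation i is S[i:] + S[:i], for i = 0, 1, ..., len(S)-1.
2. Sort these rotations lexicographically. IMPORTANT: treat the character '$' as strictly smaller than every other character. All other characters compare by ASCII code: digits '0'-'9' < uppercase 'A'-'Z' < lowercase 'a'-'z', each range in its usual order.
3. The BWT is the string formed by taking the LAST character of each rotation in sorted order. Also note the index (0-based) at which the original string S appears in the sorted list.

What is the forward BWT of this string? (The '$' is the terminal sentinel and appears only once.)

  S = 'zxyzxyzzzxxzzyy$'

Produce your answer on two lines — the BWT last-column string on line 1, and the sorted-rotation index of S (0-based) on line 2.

All 16 rotations (rotation i = S[i:]+S[:i]):
  rot[0] = zxyzxyzzzxxzzyy$
  rot[1] = xyzxyzzzxxzzyy$z
  rot[2] = yzxyzzzxxzzyy$zx
  rot[3] = zxyzzzxxzzyy$zxy
  rot[4] = xyzzzxxzzyy$zxyz
  rot[5] = yzzzxxzzyy$zxyzx
  rot[6] = zzzxxzzyy$zxyzxy
  rot[7] = zzxxzzyy$zxyzxyz
  rot[8] = zxxzzyy$zxyzxyzz
  rot[9] = xxzzyy$zxyzxyzzz
  rot[10] = xzzyy$zxyzxyzzzx
  rot[11] = zzyy$zxyzxyzzzxx
  rot[12] = zyy$zxyzxyzzzxxz
  rot[13] = yy$zxyzxyzzzxxzz
  rot[14] = y$zxyzxyzzzxxzzy
  rot[15] = $zxyzxyzzzxxzzyy
Sorted (with $ < everything):
  sorted[0] = $zxyzxyzzzxxzzyy  (last char: 'y')
  sorted[1] = xxzzyy$zxyzxyzzz  (last char: 'z')
  sorted[2] = xyzxyzzzxxzzyy$z  (last char: 'z')
  sorted[3] = xyzzzxxzzyy$zxyz  (last char: 'z')
  sorted[4] = xzzyy$zxyzxyzzzx  (last char: 'x')
  sorted[5] = y$zxyzxyzzzxxzzy  (last char: 'y')
  sorted[6] = yy$zxyzxyzzzxxzz  (last char: 'z')
  sorted[7] = yzxyzzzxxzzyy$zx  (last char: 'x')
  sorted[8] = yzzzxxzzyy$zxyzx  (last char: 'x')
  sorted[9] = zxxzzyy$zxyzxyzz  (last char: 'z')
  sorted[10] = zxyzxyzzzxxzzyy$  (last char: '$')
  sorted[11] = zxyzzzxxzzyy$zxy  (last char: 'y')
  sorted[12] = zyy$zxyzxyzzzxxz  (last char: 'z')
  sorted[13] = zzxxzzyy$zxyzxyz  (last char: 'z')
  sorted[14] = zzyy$zxyzxyzzzxx  (last char: 'x')
  sorted[15] = zzzxxzzyy$zxyzxy  (last char: 'y')
Last column: yzzzxyzxxz$yzzxy
Original string S is at sorted index 10

Answer: yzzzxyzxxz$yzzxy
10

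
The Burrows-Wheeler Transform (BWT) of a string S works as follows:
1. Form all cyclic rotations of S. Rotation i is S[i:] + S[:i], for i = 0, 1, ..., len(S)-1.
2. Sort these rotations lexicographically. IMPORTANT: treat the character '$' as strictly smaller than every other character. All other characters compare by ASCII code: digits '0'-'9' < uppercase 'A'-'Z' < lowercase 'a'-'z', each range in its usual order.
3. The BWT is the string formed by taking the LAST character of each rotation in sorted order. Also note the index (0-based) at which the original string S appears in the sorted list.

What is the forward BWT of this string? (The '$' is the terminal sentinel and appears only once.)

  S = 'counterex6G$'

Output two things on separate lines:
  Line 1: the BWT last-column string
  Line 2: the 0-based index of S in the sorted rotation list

Answer: Gx6$trucenoe
3

Derivation:
All 12 rotations (rotation i = S[i:]+S[:i]):
  rot[0] = counterex6G$
  rot[1] = ounterex6G$c
  rot[2] = unterex6G$co
  rot[3] = nterex6G$cou
  rot[4] = terex6G$coun
  rot[5] = erex6G$count
  rot[6] = rex6G$counte
  rot[7] = ex6G$counter
  rot[8] = x6G$countere
  rot[9] = 6G$counterex
  rot[10] = G$counterex6
  rot[11] = $counterex6G
Sorted (with $ < everything):
  sorted[0] = $counterex6G  (last char: 'G')
  sorted[1] = 6G$counterex  (last char: 'x')
  sorted[2] = G$counterex6  (last char: '6')
  sorted[3] = counterex6G$  (last char: '$')
  sorted[4] = erex6G$count  (last char: 't')
  sorted[5] = ex6G$counter  (last char: 'r')
  sorted[6] = nterex6G$cou  (last char: 'u')
  sorted[7] = ounterex6G$c  (last char: 'c')
  sorted[8] = rex6G$counte  (last char: 'e')
  sorted[9] = terex6G$coun  (last char: 'n')
  sorted[10] = unterex6G$co  (last char: 'o')
  sorted[11] = x6G$countere  (last char: 'e')
Last column: Gx6$trucenoe
Original string S is at sorted index 3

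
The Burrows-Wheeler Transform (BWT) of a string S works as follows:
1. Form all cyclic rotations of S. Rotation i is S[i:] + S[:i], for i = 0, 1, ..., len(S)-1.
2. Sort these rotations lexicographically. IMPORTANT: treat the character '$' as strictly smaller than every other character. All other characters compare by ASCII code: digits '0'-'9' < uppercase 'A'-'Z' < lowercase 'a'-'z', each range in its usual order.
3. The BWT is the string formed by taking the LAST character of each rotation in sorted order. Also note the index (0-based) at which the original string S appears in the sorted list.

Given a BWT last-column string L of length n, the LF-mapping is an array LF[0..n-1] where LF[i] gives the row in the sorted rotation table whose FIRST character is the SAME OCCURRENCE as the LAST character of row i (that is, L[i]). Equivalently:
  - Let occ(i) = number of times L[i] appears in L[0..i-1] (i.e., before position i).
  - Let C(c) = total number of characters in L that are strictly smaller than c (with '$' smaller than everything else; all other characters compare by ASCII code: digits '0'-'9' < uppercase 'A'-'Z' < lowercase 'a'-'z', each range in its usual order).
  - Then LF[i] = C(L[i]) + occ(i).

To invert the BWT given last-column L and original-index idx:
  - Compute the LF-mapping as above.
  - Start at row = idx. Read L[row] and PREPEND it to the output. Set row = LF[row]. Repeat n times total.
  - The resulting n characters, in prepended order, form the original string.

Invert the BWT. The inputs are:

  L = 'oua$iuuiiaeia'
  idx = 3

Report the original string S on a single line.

LF mapping: 9 10 1 0 5 11 12 6 7 2 4 8 3
Walk LF starting at row 3, prepending L[row]:
  step 1: row=3, L[3]='$', prepend. Next row=LF[3]=0
  step 2: row=0, L[0]='o', prepend. Next row=LF[0]=9
  step 3: row=9, L[9]='a', prepend. Next row=LF[9]=2
  step 4: row=2, L[2]='a', prepend. Next row=LF[2]=1
  step 5: row=1, L[1]='u', prepend. Next row=LF[1]=10
  step 6: row=10, L[10]='e', prepend. Next row=LF[10]=4
  step 7: row=4, L[4]='i', prepend. Next row=LF[4]=5
  step 8: row=5, L[5]='u', prepend. Next row=LF[5]=11
  step 9: row=11, L[11]='i', prepend. Next row=LF[11]=8
  step 10: row=8, L[8]='i', prepend. Next row=LF[8]=7
  step 11: row=7, L[7]='i', prepend. Next row=LF[7]=6
  step 12: row=6, L[6]='u', prepend. Next row=LF[6]=12
  step 13: row=12, L[12]='a', prepend. Next row=LF[12]=3
Reversed output: auiiiuieuaao$

Answer: auiiiuieuaao$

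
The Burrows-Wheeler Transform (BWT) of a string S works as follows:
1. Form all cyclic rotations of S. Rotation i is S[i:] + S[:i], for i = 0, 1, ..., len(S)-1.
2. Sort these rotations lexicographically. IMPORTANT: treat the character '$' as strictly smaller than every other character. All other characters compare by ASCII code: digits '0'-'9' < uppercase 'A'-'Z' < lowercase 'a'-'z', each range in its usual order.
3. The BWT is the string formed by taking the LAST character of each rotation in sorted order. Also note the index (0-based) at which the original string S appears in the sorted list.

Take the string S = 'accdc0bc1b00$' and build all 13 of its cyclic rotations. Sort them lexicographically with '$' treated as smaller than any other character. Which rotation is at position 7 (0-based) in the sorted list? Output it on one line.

All 13 rotations (rotation i = S[i:]+S[:i]):
  rot[0] = accdc0bc1b00$
  rot[1] = ccdc0bc1b00$a
  rot[2] = cdc0bc1b00$ac
  rot[3] = dc0bc1b00$acc
  rot[4] = c0bc1b00$accd
  rot[5] = 0bc1b00$accdc
  rot[6] = bc1b00$accdc0
  rot[7] = c1b00$accdc0b
  rot[8] = 1b00$accdc0bc
  rot[9] = b00$accdc0bc1
  rot[10] = 00$accdc0bc1b
  rot[11] = 0$accdc0bc1b0
  rot[12] = $accdc0bc1b00
Sorted (with $ < everything):
  sorted[0] = $accdc0bc1b00
  sorted[1] = 0$accdc0bc1b0
  sorted[2] = 00$accdc0bc1b
  sorted[3] = 0bc1b00$accdc
  sorted[4] = 1b00$accdc0bc
  sorted[5] = accdc0bc1b00$
  sorted[6] = b00$accdc0bc1
  sorted[7] = bc1b00$accdc0
  sorted[8] = c0bc1b00$accd
  sorted[9] = c1b00$accdc0b
  sorted[10] = ccdc0bc1b00$a
  sorted[11] = cdc0bc1b00$ac
  sorted[12] = dc0bc1b00$acc
sorted[7] = bc1b00$accdc0

Answer: bc1b00$accdc0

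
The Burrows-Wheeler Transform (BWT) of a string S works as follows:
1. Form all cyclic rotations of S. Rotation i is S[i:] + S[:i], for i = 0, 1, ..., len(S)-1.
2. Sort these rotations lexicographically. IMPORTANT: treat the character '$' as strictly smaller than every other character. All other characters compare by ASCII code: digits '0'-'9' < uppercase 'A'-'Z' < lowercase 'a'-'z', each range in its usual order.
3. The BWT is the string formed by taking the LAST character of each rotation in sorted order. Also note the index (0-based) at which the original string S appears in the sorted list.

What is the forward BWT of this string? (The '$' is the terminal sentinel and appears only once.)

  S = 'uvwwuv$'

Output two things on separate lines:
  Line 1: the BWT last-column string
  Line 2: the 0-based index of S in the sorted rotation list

Answer: vw$uuwv
2

Derivation:
All 7 rotations (rotation i = S[i:]+S[:i]):
  rot[0] = uvwwuv$
  rot[1] = vwwuv$u
  rot[2] = wwuv$uv
  rot[3] = wuv$uvw
  rot[4] = uv$uvww
  rot[5] = v$uvwwu
  rot[6] = $uvwwuv
Sorted (with $ < everything):
  sorted[0] = $uvwwuv  (last char: 'v')
  sorted[1] = uv$uvww  (last char: 'w')
  sorted[2] = uvwwuv$  (last char: '$')
  sorted[3] = v$uvwwu  (last char: 'u')
  sorted[4] = vwwuv$u  (last char: 'u')
  sorted[5] = wuv$uvw  (last char: 'w')
  sorted[6] = wwuv$uv  (last char: 'v')
Last column: vw$uuwv
Original string S is at sorted index 2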